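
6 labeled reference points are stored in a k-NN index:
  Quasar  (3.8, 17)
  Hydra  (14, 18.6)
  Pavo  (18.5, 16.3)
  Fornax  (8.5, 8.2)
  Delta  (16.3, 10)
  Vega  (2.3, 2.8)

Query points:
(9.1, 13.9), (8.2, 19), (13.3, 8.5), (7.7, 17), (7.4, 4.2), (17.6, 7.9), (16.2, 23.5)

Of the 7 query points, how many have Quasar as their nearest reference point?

(9.1, 13.9) — d² to each: Quasar:37.7, Hydra:46.1, Pavo:94.12, Fornax:32.85, Delta:67.05, Vega:169.45 → nearest is Fornax
(8.2, 19) — d² to each: Quasar:23.36, Hydra:33.8, Pavo:113.38, Fornax:116.73, Delta:146.61, Vega:297.25 → nearest is Quasar
(13.3, 8.5) — d² to each: Quasar:162.5, Hydra:102.5, Pavo:87.88, Fornax:23.13, Delta:11.25, Vega:153.49 → nearest is Delta
(7.7, 17) — d² to each: Quasar:15.21, Hydra:42.25, Pavo:117.13, Fornax:78.08, Delta:122.96, Vega:230.8 → nearest is Quasar
(7.4, 4.2) — d² to each: Quasar:176.8, Hydra:250.92, Pavo:269.62, Fornax:17.21, Delta:112.85, Vega:27.97 → nearest is Fornax
(17.6, 7.9) — d² to each: Quasar:273.25, Hydra:127.45, Pavo:71.37, Fornax:82.9, Delta:6.1, Vega:260.1 → nearest is Delta
(16.2, 23.5) — d² to each: Quasar:196.01, Hydra:28.85, Pavo:57.13, Fornax:293.38, Delta:182.26, Vega:621.7 → nearest is Hydra
2 of the 7 points have Quasar as nearest.

2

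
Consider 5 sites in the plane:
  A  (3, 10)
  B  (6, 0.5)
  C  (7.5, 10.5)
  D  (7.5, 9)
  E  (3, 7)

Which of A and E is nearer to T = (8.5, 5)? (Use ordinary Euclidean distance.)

E

Compare squared distances:
|TA|² = (8.5−3)² + (5−10)² = 30.25 + 25 = 55.25
|TE|² = (8.5−3)² + (5−7)² = 30.25 + 4 = 34.25
55.25 > 34.25, so E is closer.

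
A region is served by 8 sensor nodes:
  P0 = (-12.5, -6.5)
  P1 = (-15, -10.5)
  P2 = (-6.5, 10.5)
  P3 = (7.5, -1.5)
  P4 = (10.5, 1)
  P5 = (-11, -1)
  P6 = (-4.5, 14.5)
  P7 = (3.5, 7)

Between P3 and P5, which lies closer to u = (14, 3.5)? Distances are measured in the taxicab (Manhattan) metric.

P3

d(u,P3) = |14−7.5| + |3.5−(-1.5)| = 6.5 + 5 = 11.5
d(u,P5) = |14−(-11)| + |3.5−(-1)| = 25 + 4.5 = 29.5
11.5 < 29.5, so P3 is closer.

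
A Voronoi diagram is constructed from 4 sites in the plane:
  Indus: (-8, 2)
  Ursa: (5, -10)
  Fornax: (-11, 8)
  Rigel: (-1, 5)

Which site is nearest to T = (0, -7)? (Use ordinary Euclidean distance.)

Ursa

Squared Euclidean distances:
d²(T, Indus) = 64 + 81 = 145
d²(T, Ursa) = 25 + 9 = 34
d²(T, Fornax) = 121 + 225 = 346
d²(T, Rigel) = 1 + 144 = 145
The smallest is to Ursa, so T lies in the Voronoi region of Ursa.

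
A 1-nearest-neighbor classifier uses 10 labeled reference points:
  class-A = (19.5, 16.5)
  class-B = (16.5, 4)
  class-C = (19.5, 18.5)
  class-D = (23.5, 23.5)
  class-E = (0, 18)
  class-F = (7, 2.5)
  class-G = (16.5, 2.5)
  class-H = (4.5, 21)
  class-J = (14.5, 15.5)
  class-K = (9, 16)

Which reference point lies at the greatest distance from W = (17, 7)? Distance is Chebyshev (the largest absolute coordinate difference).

d(W, class-A) = max(2.5, 9.5) = 9.5
d(W, class-B) = max(0.5, 3) = 3
d(W, class-C) = max(2.5, 11.5) = 11.5
d(W, class-D) = max(6.5, 16.5) = 16.5
d(W, class-E) = max(17, 11) = 17
d(W, class-F) = max(10, 4.5) = 10
d(W, class-G) = max(0.5, 4.5) = 4.5
d(W, class-H) = max(12.5, 14) = 14
d(W, class-J) = max(2.5, 8.5) = 8.5
d(W, class-K) = max(8, 9) = 9
The largest is to class-E.

class-E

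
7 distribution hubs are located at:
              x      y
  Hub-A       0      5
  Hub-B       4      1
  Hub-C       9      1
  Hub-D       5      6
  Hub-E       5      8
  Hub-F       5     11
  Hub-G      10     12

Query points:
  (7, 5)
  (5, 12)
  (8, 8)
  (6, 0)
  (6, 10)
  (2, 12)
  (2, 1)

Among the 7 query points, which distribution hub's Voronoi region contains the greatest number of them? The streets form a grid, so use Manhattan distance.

Hub-F

(7, 5) — d to each: Hub-A:7, Hub-B:7, Hub-C:6, Hub-D:3, Hub-E:5, Hub-F:8, Hub-G:10 → nearest is Hub-D
(5, 12) — d to each: Hub-A:12, Hub-B:12, Hub-C:15, Hub-D:6, Hub-E:4, Hub-F:1, Hub-G:5 → nearest is Hub-F
(8, 8) — d to each: Hub-A:11, Hub-B:11, Hub-C:8, Hub-D:5, Hub-E:3, Hub-F:6, Hub-G:6 → nearest is Hub-E
(6, 0) — d to each: Hub-A:11, Hub-B:3, Hub-C:4, Hub-D:7, Hub-E:9, Hub-F:12, Hub-G:16 → nearest is Hub-B
(6, 10) — d to each: Hub-A:11, Hub-B:11, Hub-C:12, Hub-D:5, Hub-E:3, Hub-F:2, Hub-G:6 → nearest is Hub-F
(2, 12) — d to each: Hub-A:9, Hub-B:13, Hub-C:18, Hub-D:9, Hub-E:7, Hub-F:4, Hub-G:8 → nearest is Hub-F
(2, 1) — d to each: Hub-A:6, Hub-B:2, Hub-C:7, Hub-D:8, Hub-E:10, Hub-F:13, Hub-G:19 → nearest is Hub-B
Tally — Hub-B:2, Hub-D:1, Hub-E:1, Hub-F:3. Hub-F captures the most (3).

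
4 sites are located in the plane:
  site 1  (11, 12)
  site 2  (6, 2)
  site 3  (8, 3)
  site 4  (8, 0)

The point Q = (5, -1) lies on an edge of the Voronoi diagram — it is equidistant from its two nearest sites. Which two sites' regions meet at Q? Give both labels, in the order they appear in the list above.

site 2 and site 4

Squared distances from Q to each site:
d²(Q, site 1) = 36 + 169 = 205
d²(Q, site 2) = 1 + 9 = 10
d²(Q, site 3) = 9 + 16 = 25
d²(Q, site 4) = 9 + 1 = 10
Q is equidistant from site 2 and site 4 (both at squared distance 10), and every other site is strictly farther — so Q lies on the site 2–site 4 Voronoi edge.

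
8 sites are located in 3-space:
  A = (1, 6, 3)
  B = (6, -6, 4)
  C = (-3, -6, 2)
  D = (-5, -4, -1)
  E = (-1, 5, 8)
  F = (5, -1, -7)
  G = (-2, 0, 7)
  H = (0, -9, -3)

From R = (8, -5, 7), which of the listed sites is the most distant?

Squared Euclidean distances:
|RA|² = (8−1)² + (-5−6)² + (7−3)² = 49 + 121 + 16 = 186
|RB|² = (8−6)² + (-5−(-6))² + (7−4)² = 4 + 1 + 9 = 14
|RC|² = (8−(-3))² + (-5−(-6))² + (7−2)² = 121 + 1 + 25 = 147
|RD|² = (8−(-5))² + (-5−(-4))² + (7−(-1))² = 169 + 1 + 64 = 234
|RE|² = (8−(-1))² + (-5−5)² + (7−8)² = 81 + 100 + 1 = 182
|RF|² = (8−5)² + (-5−(-1))² + (7−(-7))² = 9 + 16 + 196 = 221
|RG|² = (8−(-2))² + (-5−0)² + (7−7)² = 100 + 25 + 0 = 125
|RH|² = (8−0)² + (-5−(-9))² + (7−(-3))² = 64 + 16 + 100 = 180
The largest is to D.

D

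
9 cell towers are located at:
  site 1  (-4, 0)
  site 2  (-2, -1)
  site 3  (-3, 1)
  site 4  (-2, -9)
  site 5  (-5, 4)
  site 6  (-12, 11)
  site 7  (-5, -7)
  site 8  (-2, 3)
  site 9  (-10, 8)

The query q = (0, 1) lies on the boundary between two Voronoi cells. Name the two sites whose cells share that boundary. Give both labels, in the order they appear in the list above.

Squared distances from q to each site:
d²(q, site 1) = (0−(-4))² + (1−0)² = 16 + 1 = 17
d²(q, site 2) = (0−(-2))² + (1−(-1))² = 4 + 4 = 8
d²(q, site 3) = (0−(-3))² + (1−1)² = 9 + 0 = 9
d²(q, site 4) = (0−(-2))² + (1−(-9))² = 4 + 100 = 104
d²(q, site 5) = (0−(-5))² + (1−4)² = 25 + 9 = 34
d²(q, site 6) = (0−(-12))² + (1−11)² = 144 + 100 = 244
d²(q, site 7) = (0−(-5))² + (1−(-7))² = 25 + 64 = 89
d²(q, site 8) = (0−(-2))² + (1−3)² = 4 + 4 = 8
d²(q, site 9) = (0−(-10))² + (1−8)² = 100 + 49 = 149
q is equidistant from site 2 and site 8 (both at squared distance 8), and every other site is strictly farther — so q lies on the site 2–site 8 Voronoi edge.

site 2 and site 8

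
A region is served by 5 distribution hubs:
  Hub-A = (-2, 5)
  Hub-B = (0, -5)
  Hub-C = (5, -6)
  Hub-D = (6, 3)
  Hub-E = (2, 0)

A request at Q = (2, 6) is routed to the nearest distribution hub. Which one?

Hub-A

Since √ is increasing, it suffices to compare squared distances:
d²(Q, Hub-A) = (2−(-2))² + (6−5)² = 16 + 1 = 17
d²(Q, Hub-B) = (2−0)² + (6−(-5))² = 4 + 121 = 125
d²(Q, Hub-C) = (2−5)² + (6−(-6))² = 9 + 144 = 153
d²(Q, Hub-D) = (2−6)² + (6−3)² = 16 + 9 = 25
d²(Q, Hub-E) = (2−2)² + (6−0)² = 0 + 36 = 36
Hub-A is nearest.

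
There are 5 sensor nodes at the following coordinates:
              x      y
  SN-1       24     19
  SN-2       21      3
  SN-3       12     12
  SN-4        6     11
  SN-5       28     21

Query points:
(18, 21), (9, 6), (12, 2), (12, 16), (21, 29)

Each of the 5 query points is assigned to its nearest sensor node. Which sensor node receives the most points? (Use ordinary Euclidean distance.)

(18, 21) — d² to each: SN-1:40, SN-2:333, SN-3:117, SN-4:244, SN-5:100 → nearest is SN-1
(9, 6) — d² to each: SN-1:394, SN-2:153, SN-3:45, SN-4:34, SN-5:586 → nearest is SN-4
(12, 2) — d² to each: SN-1:433, SN-2:82, SN-3:100, SN-4:117, SN-5:617 → nearest is SN-2
(12, 16) — d² to each: SN-1:153, SN-2:250, SN-3:16, SN-4:61, SN-5:281 → nearest is SN-3
(21, 29) — d² to each: SN-1:109, SN-2:676, SN-3:370, SN-4:549, SN-5:113 → nearest is SN-1
Tally — SN-1:2, SN-2:1, SN-3:1, SN-4:1. SN-1 captures the most (2).

SN-1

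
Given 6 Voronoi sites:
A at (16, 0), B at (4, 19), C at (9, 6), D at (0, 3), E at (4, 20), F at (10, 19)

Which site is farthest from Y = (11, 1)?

E

Since √ is increasing, it suffices to compare squared distances:
|YA|² = (11−16)² + (1−0)² = 25 + 1 = 26
|YB|² = (11−4)² + (1−19)² = 49 + 324 = 373
|YC|² = (11−9)² + (1−6)² = 4 + 25 = 29
|YD|² = (11−0)² + (1−3)² = 121 + 4 = 125
|YE|² = (11−4)² + (1−20)² = 49 + 361 = 410
|YF|² = (11−10)² + (1−19)² = 1 + 324 = 325
The largest is to E.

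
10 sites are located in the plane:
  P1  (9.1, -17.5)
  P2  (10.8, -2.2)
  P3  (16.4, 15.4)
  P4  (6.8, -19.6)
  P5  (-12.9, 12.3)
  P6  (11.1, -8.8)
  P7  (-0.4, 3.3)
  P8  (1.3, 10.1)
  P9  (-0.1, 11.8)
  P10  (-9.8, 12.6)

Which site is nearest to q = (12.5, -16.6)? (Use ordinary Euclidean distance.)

P1

Since √ is increasing, it suffices to compare squared distances:
|qP1|² = 11.56 + 0.81 = 12.37
|qP2|² = 2.89 + 207.36 = 210.25
|qP3|² = 15.21 + 1024 = 1039.21
|qP4|² = 32.49 + 9 = 41.49
|qP5|² = 645.16 + 835.21 = 1480.37
|qP6|² = 1.96 + 60.84 = 62.8
|qP7|² = 166.41 + 396.01 = 562.42
|qP8|² = 125.44 + 712.89 = 838.33
|qP9|² = 158.76 + 806.56 = 965.32
d²(q, P10) = 497.29 + 852.64 = 1349.93
Minimum is at P1.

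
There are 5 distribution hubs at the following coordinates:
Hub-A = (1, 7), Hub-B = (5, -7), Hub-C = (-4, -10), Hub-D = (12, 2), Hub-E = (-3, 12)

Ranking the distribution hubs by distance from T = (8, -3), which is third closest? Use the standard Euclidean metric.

Hub-A

Since √ is increasing, it suffices to compare squared distances:
d²(T, Hub-A) = (8−1)² + (-3−7)² = 49 + 100 = 149
d²(T, Hub-B) = (8−5)² + (-3−(-7))² = 9 + 16 = 25
d²(T, Hub-C) = (8−(-4))² + (-3−(-10))² = 144 + 49 = 193
d²(T, Hub-D) = (8−12)² + (-3−2)² = 16 + 25 = 41
d²(T, Hub-E) = (8−(-3))² + (-3−12)² = 121 + 225 = 346
Sorted ascending: Hub-B, Hub-D, Hub-A, Hub-C, … — the third-nearest is Hub-A.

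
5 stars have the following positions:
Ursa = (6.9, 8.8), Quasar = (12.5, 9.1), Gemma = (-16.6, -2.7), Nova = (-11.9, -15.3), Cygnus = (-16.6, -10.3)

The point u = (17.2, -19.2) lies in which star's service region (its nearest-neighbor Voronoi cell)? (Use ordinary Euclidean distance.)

Quasar

Compare squared distances (the ordering matches that of the actual distances):
d²(u, Ursa) = (17.2−6.9)² + (-19.2−8.8)² = 106.09 + 784 = 890.09
d²(u, Quasar) = (17.2−12.5)² + (-19.2−9.1)² = 22.09 + 800.89 = 822.98
d²(u, Gemma) = (17.2−(-16.6))² + (-19.2−(-2.7))² = 1142.44 + 272.25 = 1414.69
d²(u, Nova) = (17.2−(-11.9))² + (-19.2−(-15.3))² = 846.81 + 15.21 = 862.02
d²(u, Cygnus) = (17.2−(-16.6))² + (-19.2−(-10.3))² = 1142.44 + 79.21 = 1221.65
The smallest is to Quasar, so u lies in the Voronoi region of Quasar.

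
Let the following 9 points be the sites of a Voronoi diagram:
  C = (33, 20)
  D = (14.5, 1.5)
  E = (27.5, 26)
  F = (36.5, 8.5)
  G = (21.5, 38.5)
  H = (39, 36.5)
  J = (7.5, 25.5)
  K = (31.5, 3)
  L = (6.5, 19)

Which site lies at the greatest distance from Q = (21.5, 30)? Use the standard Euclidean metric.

D

Compare squared distances (the ordering matches that of the actual distances):
|QC|² = (21.5−33)² + (30−20)² = 132.25 + 100 = 232.25
|QD|² = (21.5−14.5)² + (30−1.5)² = 49 + 812.25 = 861.25
|QE|² = (21.5−27.5)² + (30−26)² = 36 + 16 = 52
|QF|² = (21.5−36.5)² + (30−8.5)² = 225 + 462.25 = 687.25
|QG|² = (21.5−21.5)² + (30−38.5)² = 0 + 72.25 = 72.25
|QH|² = (21.5−39)² + (30−36.5)² = 306.25 + 42.25 = 348.5
|QJ|² = (21.5−7.5)² + (30−25.5)² = 196 + 20.25 = 216.25
|QK|² = (21.5−31.5)² + (30−3)² = 100 + 729 = 829
|QL|² = (21.5−6.5)² + (30−19)² = 225 + 121 = 346
The largest is to D.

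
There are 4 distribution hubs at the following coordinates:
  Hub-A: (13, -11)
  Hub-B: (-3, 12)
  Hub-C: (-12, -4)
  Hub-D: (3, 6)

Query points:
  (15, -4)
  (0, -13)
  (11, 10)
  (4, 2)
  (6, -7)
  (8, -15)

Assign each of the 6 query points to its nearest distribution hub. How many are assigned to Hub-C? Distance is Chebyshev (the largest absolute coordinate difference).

1

(15, -4) — d to each: Hub-A:7, Hub-B:18, Hub-C:27, Hub-D:12 → nearest is Hub-A
(0, -13) — d to each: Hub-A:13, Hub-B:25, Hub-C:12, Hub-D:19 → nearest is Hub-C
(11, 10) — d to each: Hub-A:21, Hub-B:14, Hub-C:23, Hub-D:8 → nearest is Hub-D
(4, 2) — d to each: Hub-A:13, Hub-B:10, Hub-C:16, Hub-D:4 → nearest is Hub-D
(6, -7) — d to each: Hub-A:7, Hub-B:19, Hub-C:18, Hub-D:13 → nearest is Hub-A
(8, -15) — d to each: Hub-A:5, Hub-B:27, Hub-C:20, Hub-D:21 → nearest is Hub-A
1 of the 6 points has Hub-C as nearest.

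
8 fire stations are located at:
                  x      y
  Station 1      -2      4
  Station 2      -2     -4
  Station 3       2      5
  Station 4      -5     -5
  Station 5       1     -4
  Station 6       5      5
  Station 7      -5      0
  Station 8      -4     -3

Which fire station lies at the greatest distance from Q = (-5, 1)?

Station 6

Compare squared distances (the ordering matches that of the actual distances):
d²(Q, Station 1) = 9 + 9 = 18
d²(Q, Station 2) = 9 + 25 = 34
d²(Q, Station 3) = 49 + 16 = 65
d²(Q, Station 4) = 0 + 36 = 36
d²(Q, Station 5) = 36 + 25 = 61
d²(Q, Station 6) = 100 + 16 = 116
d²(Q, Station 7) = 0 + 1 = 1
d²(Q, Station 8) = 1 + 16 = 17
The largest is to Station 6.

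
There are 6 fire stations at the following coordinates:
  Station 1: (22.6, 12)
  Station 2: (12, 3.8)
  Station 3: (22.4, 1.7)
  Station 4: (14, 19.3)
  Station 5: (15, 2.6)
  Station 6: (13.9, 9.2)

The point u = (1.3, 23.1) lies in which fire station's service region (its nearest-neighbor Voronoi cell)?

Compare squared distances (the ordering matches that of the actual distances):
d²(u, Station 1) = (1.3−22.6)² + (23.1−12)² = 453.69 + 123.21 = 576.9
d²(u, Station 2) = (1.3−12)² + (23.1−3.8)² = 114.49 + 372.49 = 486.98
d²(u, Station 3) = (1.3−22.4)² + (23.1−1.7)² = 445.21 + 457.96 = 903.17
d²(u, Station 4) = (1.3−14)² + (23.1−19.3)² = 161.29 + 14.44 = 175.73
d²(u, Station 5) = (1.3−15)² + (23.1−2.6)² = 187.69 + 420.25 = 607.94
d²(u, Station 6) = (1.3−13.9)² + (23.1−9.2)² = 158.76 + 193.21 = 351.97
The smallest is to Station 4, so u lies in the Voronoi region of Station 4.

Station 4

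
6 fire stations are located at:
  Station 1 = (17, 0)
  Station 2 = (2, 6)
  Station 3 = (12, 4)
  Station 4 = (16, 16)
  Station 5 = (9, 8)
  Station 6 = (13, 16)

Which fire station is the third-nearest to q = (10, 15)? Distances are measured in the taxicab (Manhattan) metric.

Station 5

d(q, Station 1) = |10−17| + |15−0| = 7 + 15 = 22
d(q, Station 2) = |10−2| + |15−6| = 8 + 9 = 17
d(q, Station 3) = |10−12| + |15−4| = 2 + 11 = 13
d(q, Station 4) = |10−16| + |15−16| = 6 + 1 = 7
d(q, Station 5) = |10−9| + |15−8| = 1 + 7 = 8
d(q, Station 6) = |10−13| + |15−16| = 3 + 1 = 4
Sorted ascending: Station 6, Station 4, Station 5, Station 3, … — the third-nearest is Station 5.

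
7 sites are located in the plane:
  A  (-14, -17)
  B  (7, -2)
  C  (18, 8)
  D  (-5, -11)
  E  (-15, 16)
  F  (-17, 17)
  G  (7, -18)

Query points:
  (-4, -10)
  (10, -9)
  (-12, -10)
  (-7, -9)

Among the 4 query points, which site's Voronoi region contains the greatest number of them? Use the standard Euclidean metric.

(-4, -10) — d² to each: A:149, B:185, C:808, D:2, E:797, F:898, G:185 → nearest is D
(10, -9) — d² to each: A:640, B:58, C:353, D:229, E:1250, F:1405, G:90 → nearest is B
(-12, -10) — d² to each: A:53, B:425, C:1224, D:50, E:685, F:754, G:425 → nearest is D
(-7, -9) — d² to each: A:113, B:245, C:914, D:8, E:689, F:776, G:277 → nearest is D
Tally — B:1, D:3. D captures the most (3).

D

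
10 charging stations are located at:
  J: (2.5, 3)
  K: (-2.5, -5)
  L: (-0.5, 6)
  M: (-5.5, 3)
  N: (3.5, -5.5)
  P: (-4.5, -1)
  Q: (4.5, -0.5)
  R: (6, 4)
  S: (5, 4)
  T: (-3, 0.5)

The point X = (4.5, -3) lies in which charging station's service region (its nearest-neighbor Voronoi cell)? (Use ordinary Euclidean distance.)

Q

Squared Euclidean distances:
|XJ|² = (4.5−2.5)² + (-3−3)² = 4 + 36 = 40
|XK|² = (4.5−(-2.5))² + (-3−(-5))² = 49 + 4 = 53
|XL|² = (4.5−(-0.5))² + (-3−6)² = 25 + 81 = 106
|XM|² = (4.5−(-5.5))² + (-3−3)² = 100 + 36 = 136
|XN|² = (4.5−3.5)² + (-3−(-5.5))² = 1 + 6.25 = 7.25
|XP|² = (4.5−(-4.5))² + (-3−(-1))² = 81 + 4 = 85
|XQ|² = (4.5−4.5)² + (-3−(-0.5))² = 0 + 6.25 = 6.25
|XR|² = (4.5−6)² + (-3−4)² = 2.25 + 49 = 51.25
|XS|² = (4.5−5)² + (-3−4)² = 0.25 + 49 = 49.25
|XT|² = (4.5−(-3))² + (-3−0.5)² = 56.25 + 12.25 = 68.5
The smallest is to Q, so X lies in the Voronoi region of Q.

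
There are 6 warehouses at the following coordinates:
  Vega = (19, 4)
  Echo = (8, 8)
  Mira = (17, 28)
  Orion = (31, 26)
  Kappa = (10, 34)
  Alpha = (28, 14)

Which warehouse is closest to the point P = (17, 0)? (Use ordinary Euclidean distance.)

Since √ is increasing, it suffices to compare squared distances:
d²(P, Vega) = (17−19)² + (0−4)² = 4 + 16 = 20
d²(P, Echo) = (17−8)² + (0−8)² = 81 + 64 = 145
d²(P, Mira) = (17−17)² + (0−28)² = 0 + 784 = 784
d²(P, Orion) = (17−31)² + (0−26)² = 196 + 676 = 872
d²(P, Kappa) = (17−10)² + (0−34)² = 49 + 1156 = 1205
d²(P, Alpha) = (17−28)² + (0−14)² = 121 + 196 = 317
The smallest is to Vega, so P lies in the Voronoi region of Vega.

Vega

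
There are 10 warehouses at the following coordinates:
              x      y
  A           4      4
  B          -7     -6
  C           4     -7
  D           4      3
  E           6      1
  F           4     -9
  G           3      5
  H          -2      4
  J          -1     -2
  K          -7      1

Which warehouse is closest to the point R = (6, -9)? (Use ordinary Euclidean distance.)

F

Since √ is increasing, it suffices to compare squared distances:
|RA|² = (6−4)² + (-9−4)² = 4 + 169 = 173
|RB|² = (6−(-7))² + (-9−(-6))² = 169 + 9 = 178
|RC|² = (6−4)² + (-9−(-7))² = 4 + 4 = 8
|RD|² = (6−4)² + (-9−3)² = 4 + 144 = 148
|RE|² = (6−6)² + (-9−1)² = 0 + 100 = 100
|RF|² = (6−4)² + (-9−(-9))² = 4 + 0 = 4
|RG|² = (6−3)² + (-9−5)² = 9 + 196 = 205
|RH|² = (6−(-2))² + (-9−4)² = 64 + 169 = 233
|RJ|² = (6−(-1))² + (-9−(-2))² = 49 + 49 = 98
|RK|² = (6−(-7))² + (-9−1)² = 169 + 100 = 269
The smallest is to F, so R lies in the Voronoi region of F.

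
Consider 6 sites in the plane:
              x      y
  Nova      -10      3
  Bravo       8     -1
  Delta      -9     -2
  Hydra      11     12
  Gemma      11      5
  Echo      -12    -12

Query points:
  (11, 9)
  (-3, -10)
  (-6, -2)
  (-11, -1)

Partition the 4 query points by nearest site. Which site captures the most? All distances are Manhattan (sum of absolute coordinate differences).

Delta

(11, 9) — d to each: Nova:27, Bravo:13, Delta:31, Hydra:3, Gemma:4, Echo:44 → nearest is Hydra
(-3, -10) — d to each: Nova:20, Bravo:20, Delta:14, Hydra:36, Gemma:29, Echo:11 → nearest is Echo
(-6, -2) — d to each: Nova:9, Bravo:15, Delta:3, Hydra:31, Gemma:24, Echo:16 → nearest is Delta
(-11, -1) — d to each: Nova:5, Bravo:19, Delta:3, Hydra:35, Gemma:28, Echo:12 → nearest is Delta
Tally — Delta:2, Hydra:1, Echo:1. Delta captures the most (2).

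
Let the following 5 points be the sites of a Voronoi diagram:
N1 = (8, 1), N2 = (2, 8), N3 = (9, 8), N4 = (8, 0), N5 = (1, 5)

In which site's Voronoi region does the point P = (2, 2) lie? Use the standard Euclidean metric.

Squared Euclidean distances:
|PN1|² = 36 + 1 = 37
|PN2|² = 0 + 36 = 36
|PN3|² = 49 + 36 = 85
|PN4|² = 36 + 4 = 40
|PN5|² = 1 + 9 = 10
N5 is nearest.

N5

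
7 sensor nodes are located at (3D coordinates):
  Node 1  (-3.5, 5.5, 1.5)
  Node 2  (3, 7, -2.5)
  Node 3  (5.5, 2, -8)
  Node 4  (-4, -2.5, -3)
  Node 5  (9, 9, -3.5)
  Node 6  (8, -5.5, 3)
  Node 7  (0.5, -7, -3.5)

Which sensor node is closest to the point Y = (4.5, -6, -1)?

Squared Euclidean distances:
d²(Y, Node 1) = (4.5−(-3.5))² + (-6−5.5)² + (-1−1.5)² = 64 + 132.25 + 6.25 = 202.5
d²(Y, Node 2) = (4.5−3)² + (-6−7)² + (-1−(-2.5))² = 2.25 + 169 + 2.25 = 173.5
d²(Y, Node 3) = (4.5−5.5)² + (-6−2)² + (-1−(-8))² = 1 + 64 + 49 = 114
d²(Y, Node 4) = (4.5−(-4))² + (-6−(-2.5))² + (-1−(-3))² = 72.25 + 12.25 + 4 = 88.5
d²(Y, Node 5) = (4.5−9)² + (-6−9)² + (-1−(-3.5))² = 20.25 + 225 + 6.25 = 251.5
d²(Y, Node 6) = (4.5−8)² + (-6−(-5.5))² + (-1−3)² = 12.25 + 0.25 + 16 = 28.5
d²(Y, Node 7) = (4.5−0.5)² + (-6−(-7))² + (-1−(-3.5))² = 16 + 1 + 6.25 = 23.25
Minimum is at Node 7.

Node 7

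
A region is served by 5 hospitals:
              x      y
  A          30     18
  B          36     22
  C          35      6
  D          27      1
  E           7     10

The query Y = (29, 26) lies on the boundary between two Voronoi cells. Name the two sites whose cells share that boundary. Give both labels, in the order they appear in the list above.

A and B

Squared distances from Y to each site:
|YA|² = (29−30)² + (26−18)² = 1 + 64 = 65
|YB|² = (29−36)² + (26−22)² = 49 + 16 = 65
|YC|² = (29−35)² + (26−6)² = 36 + 400 = 436
|YD|² = (29−27)² + (26−1)² = 4 + 625 = 629
|YE|² = (29−7)² + (26−10)² = 484 + 256 = 740
Y is equidistant from A and B (both at squared distance 65), and every other site is strictly farther — so Y lies on the A–B Voronoi edge.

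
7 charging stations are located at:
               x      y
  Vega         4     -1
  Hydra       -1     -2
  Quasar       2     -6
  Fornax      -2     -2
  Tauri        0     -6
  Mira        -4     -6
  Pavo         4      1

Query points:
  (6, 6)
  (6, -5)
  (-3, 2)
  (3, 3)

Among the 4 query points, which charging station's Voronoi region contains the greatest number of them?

(6, 6) — d² to each: Vega:53, Hydra:113, Quasar:160, Fornax:128, Tauri:180, Mira:244, Pavo:29 → nearest is Pavo
(6, -5) — d² to each: Vega:20, Hydra:58, Quasar:17, Fornax:73, Tauri:37, Mira:101, Pavo:40 → nearest is Quasar
(-3, 2) — d² to each: Vega:58, Hydra:20, Quasar:89, Fornax:17, Tauri:73, Mira:65, Pavo:50 → nearest is Fornax
(3, 3) — d² to each: Vega:17, Hydra:41, Quasar:82, Fornax:50, Tauri:90, Mira:130, Pavo:5 → nearest is Pavo
Tally — Quasar:1, Fornax:1, Pavo:2. Pavo captures the most (2).

Pavo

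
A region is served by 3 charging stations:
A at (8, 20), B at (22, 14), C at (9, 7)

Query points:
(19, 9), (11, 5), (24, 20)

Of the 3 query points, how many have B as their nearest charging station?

2

(19, 9) — d² to each: A:242, B:34, C:104 → nearest is B
(11, 5) — d² to each: A:234, B:202, C:8 → nearest is C
(24, 20) — d² to each: A:256, B:40, C:394 → nearest is B
2 of the 3 points have B as nearest.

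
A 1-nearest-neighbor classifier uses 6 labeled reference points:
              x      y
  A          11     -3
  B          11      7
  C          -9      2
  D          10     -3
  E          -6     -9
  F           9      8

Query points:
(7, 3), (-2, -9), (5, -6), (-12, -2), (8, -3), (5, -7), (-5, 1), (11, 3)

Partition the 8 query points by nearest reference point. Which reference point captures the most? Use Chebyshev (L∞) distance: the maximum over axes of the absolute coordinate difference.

(7, 3) — d to each: A:6, B:4, C:16, D:6, E:13, F:5 → nearest is B
(-2, -9) — d to each: A:13, B:16, C:11, D:12, E:4, F:17 → nearest is E
(5, -6) — d to each: A:6, B:13, C:14, D:5, E:11, F:14 → nearest is D
(-12, -2) — d to each: A:23, B:23, C:4, D:22, E:7, F:21 → nearest is C
(8, -3) — d to each: A:3, B:10, C:17, D:2, E:14, F:11 → nearest is D
(5, -7) — d to each: A:6, B:14, C:14, D:5, E:11, F:15 → nearest is D
(-5, 1) — d to each: A:16, B:16, C:4, D:15, E:10, F:14 → nearest is C
(11, 3) — d to each: A:6, B:4, C:20, D:6, E:17, F:5 → nearest is B
Tally — B:2, C:2, D:3, E:1. D captures the most (3).

D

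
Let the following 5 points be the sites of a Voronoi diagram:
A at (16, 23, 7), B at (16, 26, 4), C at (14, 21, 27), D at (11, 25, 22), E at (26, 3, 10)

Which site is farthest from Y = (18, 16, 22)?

Since √ is increasing, it suffices to compare squared distances:
|YA|² = 4 + 49 + 225 = 278
|YB|² = 4 + 100 + 324 = 428
|YC|² = 16 + 25 + 25 = 66
|YD|² = 49 + 81 + 0 = 130
|YE|² = 64 + 169 + 144 = 377
The largest is to B.

B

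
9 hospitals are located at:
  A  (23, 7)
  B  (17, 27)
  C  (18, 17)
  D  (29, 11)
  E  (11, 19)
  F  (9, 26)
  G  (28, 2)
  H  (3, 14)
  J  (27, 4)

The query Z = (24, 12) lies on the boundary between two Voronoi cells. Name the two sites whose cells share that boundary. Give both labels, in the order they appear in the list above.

Squared distances from Z to each site:
|ZA|² = (24−23)² + (12−7)² = 1 + 25 = 26
|ZB|² = (24−17)² + (12−27)² = 49 + 225 = 274
|ZC|² = (24−18)² + (12−17)² = 36 + 25 = 61
|ZD|² = (24−29)² + (12−11)² = 25 + 1 = 26
|ZE|² = (24−11)² + (12−19)² = 169 + 49 = 218
|ZF|² = (24−9)² + (12−26)² = 225 + 196 = 421
|ZG|² = (24−28)² + (12−2)² = 16 + 100 = 116
|ZH|² = (24−3)² + (12−14)² = 441 + 4 = 445
|ZJ|² = (24−27)² + (12−4)² = 9 + 64 = 73
Z is equidistant from A and D (both at squared distance 26), and every other site is strictly farther — so Z lies on the A–D Voronoi edge.

A and D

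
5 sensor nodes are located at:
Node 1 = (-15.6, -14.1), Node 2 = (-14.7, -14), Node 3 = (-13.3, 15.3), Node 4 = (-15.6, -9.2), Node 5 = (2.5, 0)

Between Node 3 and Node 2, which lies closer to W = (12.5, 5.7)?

Compare squared distances:
d²(W, Node 3) = (12.5−(-13.3))² + (5.7−15.3)² = 665.64 + 92.16 = 757.8
d²(W, Node 2) = (12.5−(-14.7))² + (5.7−(-14))² = 739.84 + 388.09 = 1127.93
757.8 < 1127.93, so Node 3 is closer.

Node 3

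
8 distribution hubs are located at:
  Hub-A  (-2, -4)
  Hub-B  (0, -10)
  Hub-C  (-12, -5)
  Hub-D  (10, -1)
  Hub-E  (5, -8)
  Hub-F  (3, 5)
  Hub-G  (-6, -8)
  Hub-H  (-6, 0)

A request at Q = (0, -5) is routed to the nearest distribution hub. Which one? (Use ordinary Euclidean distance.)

Hub-A

Since √ is increasing, it suffices to compare squared distances:
d²(Q, Hub-A) = (0−(-2))² + (-5−(-4))² = 4 + 1 = 5
d²(Q, Hub-B) = (0−0)² + (-5−(-10))² = 0 + 25 = 25
d²(Q, Hub-C) = (0−(-12))² + (-5−(-5))² = 144 + 0 = 144
d²(Q, Hub-D) = (0−10)² + (-5−(-1))² = 100 + 16 = 116
d²(Q, Hub-E) = (0−5)² + (-5−(-8))² = 25 + 9 = 34
d²(Q, Hub-F) = (0−3)² + (-5−5)² = 9 + 100 = 109
d²(Q, Hub-G) = (0−(-6))² + (-5−(-8))² = 36 + 9 = 45
d²(Q, Hub-H) = (0−(-6))² + (-5−0)² = 36 + 25 = 61
The smallest is to Hub-A, so Q lies in the Voronoi region of Hub-A.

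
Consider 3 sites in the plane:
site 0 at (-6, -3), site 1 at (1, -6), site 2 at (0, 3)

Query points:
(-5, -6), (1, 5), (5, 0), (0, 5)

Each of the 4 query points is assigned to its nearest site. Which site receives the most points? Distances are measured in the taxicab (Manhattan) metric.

site 2

(-5, -6) — d to each: site 0:4, site 1:6, site 2:14 → nearest is site 0
(1, 5) — d to each: site 0:15, site 1:11, site 2:3 → nearest is site 2
(5, 0) — d to each: site 0:14, site 1:10, site 2:8 → nearest is site 2
(0, 5) — d to each: site 0:14, site 1:12, site 2:2 → nearest is site 2
Tally — site 0:1, site 2:3. site 2 captures the most (3).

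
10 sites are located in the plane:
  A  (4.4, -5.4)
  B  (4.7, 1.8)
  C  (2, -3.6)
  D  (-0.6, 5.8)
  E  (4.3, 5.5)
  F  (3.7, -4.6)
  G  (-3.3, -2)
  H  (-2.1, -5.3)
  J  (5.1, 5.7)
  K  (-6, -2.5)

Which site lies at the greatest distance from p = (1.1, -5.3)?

J

Compare squared distances (the ordering matches that of the actual distances):
|pA|² = (1.1−4.4)² + (-5.3−(-5.4))² = 10.89 + 0.01 = 10.9
|pB|² = (1.1−4.7)² + (-5.3−1.8)² = 12.96 + 50.41 = 63.37
|pC|² = (1.1−2)² + (-5.3−(-3.6))² = 0.81 + 2.89 = 3.7
|pD|² = (1.1−(-0.6))² + (-5.3−5.8)² = 2.89 + 123.21 = 126.1
|pE|² = (1.1−4.3)² + (-5.3−5.5)² = 10.24 + 116.64 = 126.88
|pF|² = (1.1−3.7)² + (-5.3−(-4.6))² = 6.76 + 0.49 = 7.25
|pG|² = (1.1−(-3.3))² + (-5.3−(-2))² = 19.36 + 10.89 = 30.25
|pH|² = (1.1−(-2.1))² + (-5.3−(-5.3))² = 10.24 + 0 = 10.24
|pJ|² = (1.1−5.1)² + (-5.3−5.7)² = 16 + 121 = 137
|pK|² = (1.1−(-6))² + (-5.3−(-2.5))² = 50.41 + 7.84 = 58.25
The largest is to J.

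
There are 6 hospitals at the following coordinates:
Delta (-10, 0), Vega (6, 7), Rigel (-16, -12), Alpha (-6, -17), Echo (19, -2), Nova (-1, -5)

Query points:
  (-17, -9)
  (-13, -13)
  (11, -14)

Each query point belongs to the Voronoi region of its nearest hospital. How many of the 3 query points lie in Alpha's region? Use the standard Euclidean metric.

(-17, -9) — d² to each: Delta:130, Vega:785, Rigel:10, Alpha:185, Echo:1345, Nova:272 → nearest is Rigel
(-13, -13) — d² to each: Delta:178, Vega:761, Rigel:10, Alpha:65, Echo:1145, Nova:208 → nearest is Rigel
(11, -14) — d² to each: Delta:637, Vega:466, Rigel:733, Alpha:298, Echo:208, Nova:225 → nearest is Echo
0 of the 3 points have Alpha as nearest.

0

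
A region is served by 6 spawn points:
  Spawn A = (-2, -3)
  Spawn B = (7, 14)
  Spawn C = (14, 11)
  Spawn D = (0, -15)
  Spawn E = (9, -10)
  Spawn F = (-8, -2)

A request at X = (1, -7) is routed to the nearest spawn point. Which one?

Compare squared distances (the ordering matches that of the actual distances):
d²(X, Spawn A) = 9 + 16 = 25
d²(X, Spawn B) = 36 + 441 = 477
d²(X, Spawn C) = 169 + 324 = 493
d²(X, Spawn D) = 1 + 64 = 65
d²(X, Spawn E) = 64 + 9 = 73
d²(X, Spawn F) = 81 + 25 = 106
Minimum is at Spawn A.

Spawn A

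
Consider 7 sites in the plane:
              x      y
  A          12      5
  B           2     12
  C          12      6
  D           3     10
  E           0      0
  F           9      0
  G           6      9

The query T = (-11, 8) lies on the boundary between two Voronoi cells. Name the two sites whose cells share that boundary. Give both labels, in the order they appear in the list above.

B and E

Squared distances from T to each site:
|TA|² = (-11−12)² + (8−5)² = 529 + 9 = 538
|TB|² = (-11−2)² + (8−12)² = 169 + 16 = 185
|TC|² = (-11−12)² + (8−6)² = 529 + 4 = 533
|TD|² = (-11−3)² + (8−10)² = 196 + 4 = 200
|TE|² = (-11−0)² + (8−0)² = 121 + 64 = 185
|TF|² = (-11−9)² + (8−0)² = 400 + 64 = 464
|TG|² = (-11−6)² + (8−9)² = 289 + 1 = 290
T is equidistant from B and E (both at squared distance 185), and every other site is strictly farther — so T lies on the B–E Voronoi edge.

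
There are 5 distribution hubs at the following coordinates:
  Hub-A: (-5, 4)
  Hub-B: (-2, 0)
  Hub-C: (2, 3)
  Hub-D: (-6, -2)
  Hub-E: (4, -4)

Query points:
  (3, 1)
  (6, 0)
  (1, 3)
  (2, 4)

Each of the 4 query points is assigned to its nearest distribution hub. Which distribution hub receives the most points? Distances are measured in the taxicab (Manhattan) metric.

Hub-C

(3, 1) — d to each: Hub-A:11, Hub-B:6, Hub-C:3, Hub-D:12, Hub-E:6 → nearest is Hub-C
(6, 0) — d to each: Hub-A:15, Hub-B:8, Hub-C:7, Hub-D:14, Hub-E:6 → nearest is Hub-E
(1, 3) — d to each: Hub-A:7, Hub-B:6, Hub-C:1, Hub-D:12, Hub-E:10 → nearest is Hub-C
(2, 4) — d to each: Hub-A:7, Hub-B:8, Hub-C:1, Hub-D:14, Hub-E:10 → nearest is Hub-C
Tally — Hub-C:3, Hub-E:1. Hub-C captures the most (3).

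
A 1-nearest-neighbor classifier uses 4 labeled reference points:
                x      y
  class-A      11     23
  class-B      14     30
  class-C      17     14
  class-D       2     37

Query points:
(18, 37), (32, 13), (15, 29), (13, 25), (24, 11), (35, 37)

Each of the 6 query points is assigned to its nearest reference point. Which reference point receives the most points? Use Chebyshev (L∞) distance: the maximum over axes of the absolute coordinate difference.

(18, 37) — d to each: class-A:14, class-B:7, class-C:23, class-D:16 → nearest is class-B
(32, 13) — d to each: class-A:21, class-B:18, class-C:15, class-D:30 → nearest is class-C
(15, 29) — d to each: class-A:6, class-B:1, class-C:15, class-D:13 → nearest is class-B
(13, 25) — d to each: class-A:2, class-B:5, class-C:11, class-D:12 → nearest is class-A
(24, 11) — d to each: class-A:13, class-B:19, class-C:7, class-D:26 → nearest is class-C
(35, 37) — d to each: class-A:24, class-B:21, class-C:23, class-D:33 → nearest is class-B
Tally — class-A:1, class-B:3, class-C:2. class-B captures the most (3).

class-B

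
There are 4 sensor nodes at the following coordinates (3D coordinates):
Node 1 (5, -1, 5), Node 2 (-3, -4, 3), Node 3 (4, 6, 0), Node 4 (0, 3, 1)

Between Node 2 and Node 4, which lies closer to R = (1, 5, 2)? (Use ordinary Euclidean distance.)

Node 4

Compare squared distances:
d²(R, Node 2) = (1−(-3))² + (5−(-4))² + (2−3)² = 16 + 81 + 1 = 98
d²(R, Node 4) = (1−0)² + (5−3)² + (2−1)² = 1 + 4 + 1 = 6
98 > 6, so Node 4 is closer.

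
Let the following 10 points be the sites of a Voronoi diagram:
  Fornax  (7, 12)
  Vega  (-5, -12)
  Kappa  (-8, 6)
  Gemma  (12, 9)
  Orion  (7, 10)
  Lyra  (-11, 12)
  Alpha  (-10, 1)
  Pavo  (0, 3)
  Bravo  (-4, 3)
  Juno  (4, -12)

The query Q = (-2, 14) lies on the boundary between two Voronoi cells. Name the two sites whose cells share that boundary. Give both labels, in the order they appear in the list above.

Fornax and Lyra

Squared distances from Q to each site:
d²(Q, Fornax) = (-2−7)² + (14−12)² = 81 + 4 = 85
d²(Q, Vega) = (-2−(-5))² + (14−(-12))² = 9 + 676 = 685
d²(Q, Kappa) = (-2−(-8))² + (14−6)² = 36 + 64 = 100
d²(Q, Gemma) = (-2−12)² + (14−9)² = 196 + 25 = 221
d²(Q, Orion) = (-2−7)² + (14−10)² = 81 + 16 = 97
d²(Q, Lyra) = (-2−(-11))² + (14−12)² = 81 + 4 = 85
d²(Q, Alpha) = (-2−(-10))² + (14−1)² = 64 + 169 = 233
d²(Q, Pavo) = (-2−0)² + (14−3)² = 4 + 121 = 125
d²(Q, Bravo) = (-2−(-4))² + (14−3)² = 4 + 121 = 125
d²(Q, Juno) = (-2−4)² + (14−(-12))² = 36 + 676 = 712
Q is equidistant from Fornax and Lyra (both at squared distance 85), and every other site is strictly farther — so Q lies on the Fornax–Lyra Voronoi edge.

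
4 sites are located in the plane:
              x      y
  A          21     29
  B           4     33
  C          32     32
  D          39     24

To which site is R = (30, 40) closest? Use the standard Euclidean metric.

Squared Euclidean distances:
|RA|² = (30−21)² + (40−29)² = 81 + 121 = 202
|RB|² = (30−4)² + (40−33)² = 676 + 49 = 725
|RC|² = (30−32)² + (40−32)² = 4 + 64 = 68
|RD|² = (30−39)² + (40−24)² = 81 + 256 = 337
The smallest is to C, so R lies in the Voronoi region of C.

C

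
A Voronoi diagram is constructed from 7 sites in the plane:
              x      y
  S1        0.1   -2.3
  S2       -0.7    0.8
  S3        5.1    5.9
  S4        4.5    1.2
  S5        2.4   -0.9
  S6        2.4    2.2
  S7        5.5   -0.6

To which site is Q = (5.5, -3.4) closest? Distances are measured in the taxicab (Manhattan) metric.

d(Q,S1) = |5.5−0.1| + |-3.4−(-2.3)| = 5.4 + 1.1 = 6.5
d(Q,S2) = |5.5−(-0.7)| + |-3.4−0.8| = 6.2 + 4.2 = 10.4
d(Q,S3) = |5.5−5.1| + |-3.4−5.9| = 0.4 + 9.3 = 9.7
d(Q,S4) = |5.5−4.5| + |-3.4−1.2| = 1 + 4.6 = 5.6
d(Q,S5) = |5.5−2.4| + |-3.4−(-0.9)| = 3.1 + 2.5 = 5.6
d(Q,S6) = |5.5−2.4| + |-3.4−2.2| = 3.1 + 5.6 = 8.7
d(Q,S7) = |5.5−5.5| + |-3.4−(-0.6)| = 0 + 2.8 = 2.8
S7 is nearest.

S7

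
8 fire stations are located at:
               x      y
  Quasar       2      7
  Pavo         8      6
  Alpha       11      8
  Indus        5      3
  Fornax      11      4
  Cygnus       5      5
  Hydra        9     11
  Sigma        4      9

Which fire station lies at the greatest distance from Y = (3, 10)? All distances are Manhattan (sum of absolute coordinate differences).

d(Y, Quasar) = |3−2| + |10−7| = 1 + 3 = 4
d(Y, Pavo) = |3−8| + |10−6| = 5 + 4 = 9
d(Y, Alpha) = |3−11| + |10−8| = 8 + 2 = 10
d(Y, Indus) = |3−5| + |10−3| = 2 + 7 = 9
d(Y, Fornax) = |3−11| + |10−4| = 8 + 6 = 14
d(Y, Cygnus) = |3−5| + |10−5| = 2 + 5 = 7
d(Y, Hydra) = |3−9| + |10−11| = 6 + 1 = 7
d(Y, Sigma) = |3−4| + |10−9| = 1 + 1 = 2
The largest is to Fornax.

Fornax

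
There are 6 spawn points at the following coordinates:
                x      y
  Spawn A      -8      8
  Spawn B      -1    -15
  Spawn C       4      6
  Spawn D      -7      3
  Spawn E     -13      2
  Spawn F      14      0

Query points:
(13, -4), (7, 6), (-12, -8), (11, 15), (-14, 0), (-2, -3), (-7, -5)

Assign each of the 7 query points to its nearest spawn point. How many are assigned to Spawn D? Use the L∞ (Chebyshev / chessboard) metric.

1

(13, -4) — d to each: Spawn A:21, Spawn B:14, Spawn C:10, Spawn D:20, Spawn E:26, Spawn F:4 → nearest is Spawn F
(7, 6) — d to each: Spawn A:15, Spawn B:21, Spawn C:3, Spawn D:14, Spawn E:20, Spawn F:7 → nearest is Spawn C
(-12, -8) — d to each: Spawn A:16, Spawn B:11, Spawn C:16, Spawn D:11, Spawn E:10, Spawn F:26 → nearest is Spawn E
(11, 15) — d to each: Spawn A:19, Spawn B:30, Spawn C:9, Spawn D:18, Spawn E:24, Spawn F:15 → nearest is Spawn C
(-14, 0) — d to each: Spawn A:8, Spawn B:15, Spawn C:18, Spawn D:7, Spawn E:2, Spawn F:28 → nearest is Spawn E
(-2, -3) — d to each: Spawn A:11, Spawn B:12, Spawn C:9, Spawn D:6, Spawn E:11, Spawn F:16 → nearest is Spawn D
(-7, -5) — d to each: Spawn A:13, Spawn B:10, Spawn C:11, Spawn D:8, Spawn E:7, Spawn F:21 → nearest is Spawn E
1 of the 7 points has Spawn D as nearest.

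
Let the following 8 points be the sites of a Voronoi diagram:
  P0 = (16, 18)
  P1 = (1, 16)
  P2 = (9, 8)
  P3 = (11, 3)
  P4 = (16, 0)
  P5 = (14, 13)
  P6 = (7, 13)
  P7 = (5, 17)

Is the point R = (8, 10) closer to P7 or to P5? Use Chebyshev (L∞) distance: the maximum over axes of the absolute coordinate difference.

d(R,P7) = max(3, 7) = 7
d(R,P5) = max(6, 3) = 6
7 > 6, so P5 is closer.

P5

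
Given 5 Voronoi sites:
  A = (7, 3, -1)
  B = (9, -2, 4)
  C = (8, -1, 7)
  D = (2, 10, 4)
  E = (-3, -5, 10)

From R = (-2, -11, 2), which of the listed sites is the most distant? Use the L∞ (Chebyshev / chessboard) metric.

d(R,A) = max(9, 14, 3) = 14
d(R,B) = max(11, 9, 2) = 11
d(R,C) = max(10, 10, 5) = 10
d(R,D) = max(4, 21, 2) = 21
d(R,E) = max(1, 6, 8) = 8
The largest is to D.

D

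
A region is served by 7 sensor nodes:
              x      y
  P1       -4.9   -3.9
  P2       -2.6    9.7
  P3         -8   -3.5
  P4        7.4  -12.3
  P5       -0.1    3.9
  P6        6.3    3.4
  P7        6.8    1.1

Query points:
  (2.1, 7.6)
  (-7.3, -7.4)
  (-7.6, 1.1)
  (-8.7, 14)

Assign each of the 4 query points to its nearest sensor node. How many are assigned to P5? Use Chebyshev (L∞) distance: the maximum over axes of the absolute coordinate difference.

(2.1, 7.6) — d to each: P1:11.5, P2:4.7, P3:11.1, P4:19.9, P5:3.7, P6:4.2, P7:6.5 → nearest is P5
(-7.3, -7.4) — d to each: P1:3.5, P2:17.1, P3:3.9, P4:14.7, P5:11.3, P6:13.6, P7:14.1 → nearest is P1
(-7.6, 1.1) — d to each: P1:5, P2:8.6, P3:4.6, P4:15, P5:7.5, P6:13.9, P7:14.4 → nearest is P3
(-8.7, 14) — d to each: P1:17.9, P2:6.1, P3:17.5, P4:26.3, P5:10.1, P6:15, P7:15.5 → nearest is P2
1 of the 4 points has P5 as nearest.

1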